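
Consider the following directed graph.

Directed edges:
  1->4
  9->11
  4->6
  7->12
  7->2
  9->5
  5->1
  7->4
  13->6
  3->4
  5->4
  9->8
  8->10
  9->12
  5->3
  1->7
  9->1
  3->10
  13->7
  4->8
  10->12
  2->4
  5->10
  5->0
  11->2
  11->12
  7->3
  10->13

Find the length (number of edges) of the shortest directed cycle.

For each vertex v, BFS finds the shortest path from v back to v.
The shortest such closed walk is 10 → 13 → 7 → 3 → 10, length 4.

4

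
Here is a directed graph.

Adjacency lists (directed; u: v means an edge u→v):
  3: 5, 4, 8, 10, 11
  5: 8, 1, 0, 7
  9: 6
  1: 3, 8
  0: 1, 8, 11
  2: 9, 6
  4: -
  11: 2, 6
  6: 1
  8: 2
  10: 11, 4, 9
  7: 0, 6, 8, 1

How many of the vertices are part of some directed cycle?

11

A vertex is on a directed cycle iff it belongs to a strongly connected component of size ≥ 2 (or has a self-loop).
The vertices on cycles are {0, 1, 2, 3, 5, 6, 7, 8, 9, 10, 11} — 11 in total.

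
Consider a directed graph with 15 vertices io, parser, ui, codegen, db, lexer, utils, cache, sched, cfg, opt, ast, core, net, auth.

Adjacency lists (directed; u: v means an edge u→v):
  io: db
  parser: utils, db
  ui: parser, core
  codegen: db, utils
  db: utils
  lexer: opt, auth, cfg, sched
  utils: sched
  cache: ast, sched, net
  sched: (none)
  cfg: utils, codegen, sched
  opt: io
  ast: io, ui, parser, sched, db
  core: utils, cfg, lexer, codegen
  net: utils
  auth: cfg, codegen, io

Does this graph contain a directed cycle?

No

DFS with white/gray/black marking, starting from sched:
sched gray
sched black
io gray
  db gray
    utils gray
      utils→sched: sched black — skip
    utils black
  db black
io black
parser gray
  parser→utils: utils black — skip
  parser→db: db black — skip
parser black
ui gray
  ui→parser: parser black — skip
  core gray
    core→utils: utils black — skip
    cfg gray
      cfg→utils: utils black — skip
      codegen gray
        codegen→db: db black — skip
        codegen→utils: utils black — skip
      codegen black
      cfg→sched: sched black — skip
    cfg black
    lexer gray
      opt gray
        opt→io: io black — skip
      opt black
      auth gray
        auth→cfg: cfg black — skip
        auth→codegen: codegen black — skip
        auth→io: io black — skip
      auth black
      lexer→cfg: cfg black — skip
      lexer→sched: sched black — skip
    lexer black
    core→codegen: codegen black — skip
  core black
ui black
cache gray
  ast gray
    ast→io: io black — skip
    ast→ui: ui black — skip
    ast→parser: parser black — skip
    ast→sched: sched black — skip
    ast→db: db black — skip
  ast black
  cache→sched: sched black — skip
  net gray
    net→utils: utils black — skip
  net black
cache black
Every edge goes to a white or black vertex — no back edge, so the graph is acyclic.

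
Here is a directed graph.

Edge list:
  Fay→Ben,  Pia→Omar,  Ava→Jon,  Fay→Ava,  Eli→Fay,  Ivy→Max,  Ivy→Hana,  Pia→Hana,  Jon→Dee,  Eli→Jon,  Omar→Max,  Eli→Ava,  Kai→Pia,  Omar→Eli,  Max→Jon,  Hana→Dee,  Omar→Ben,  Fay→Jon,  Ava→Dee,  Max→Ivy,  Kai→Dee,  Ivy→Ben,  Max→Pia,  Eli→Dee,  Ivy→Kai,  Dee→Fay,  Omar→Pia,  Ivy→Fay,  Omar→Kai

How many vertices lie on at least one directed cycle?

A vertex is on a directed cycle iff it belongs to a strongly connected component of size ≥ 2 (or has a self-loop).
The vertices on cycles are {Ava, Dee, Fay, Ivy, Jon, Kai, Max, Pia, Omar} — 9 in total.

9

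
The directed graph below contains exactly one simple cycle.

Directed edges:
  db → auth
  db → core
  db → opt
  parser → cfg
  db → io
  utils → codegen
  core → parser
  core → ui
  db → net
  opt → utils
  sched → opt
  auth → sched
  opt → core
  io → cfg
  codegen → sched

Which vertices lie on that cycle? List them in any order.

opt, sched, utils, codegen

DFS with gray/black marking from opt:
opt gray
  utils gray
    codegen gray
      sched gray
        sched→opt: opt is gray → back edge
Back edge closes the cycle opt → utils → codegen → sched → opt; its vertices are {opt, sched, utils, codegen}.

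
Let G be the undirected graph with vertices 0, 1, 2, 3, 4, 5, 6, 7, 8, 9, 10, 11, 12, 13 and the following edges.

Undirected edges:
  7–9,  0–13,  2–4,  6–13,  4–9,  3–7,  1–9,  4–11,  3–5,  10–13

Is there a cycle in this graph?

DFS, tracking each vertex's parent; an edge to a visited non-parent vertex closes a cycle.
Start from 9:
visit 9 (parent –)
  visit 1 (parent 9)
    1–9: parent, skip
  visit 7 (parent 9)
    7–9: parent, skip
    visit 3 (parent 7)
      visit 5 (parent 3)
        5–3: parent, skip
      3–7: parent, skip
  visit 4 (parent 9)
    visit 11 (parent 4)
      11–4: parent, skip
    4–9: parent, skip
    visit 2 (parent 4)
      2–4: parent, skip
visit 0 (parent –)
  visit 13 (parent 0)
    visit 6 (parent 13)
      6–13: parent, skip
    visit 10 (parent 13)
      10–13: parent, skip
    13–0: parent, skip
visit 8 (parent –)
visit 12 (parent –)
No non-parent visited neighbor found — the graph is a forest.

No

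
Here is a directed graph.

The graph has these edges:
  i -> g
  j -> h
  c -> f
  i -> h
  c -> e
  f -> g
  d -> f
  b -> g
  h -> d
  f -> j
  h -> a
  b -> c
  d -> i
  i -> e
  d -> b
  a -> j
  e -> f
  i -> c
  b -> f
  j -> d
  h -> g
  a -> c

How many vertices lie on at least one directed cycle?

A vertex is on a directed cycle iff it belongs to a strongly connected component of size ≥ 2 (or has a self-loop).
The vertices on cycles are {a, b, c, d, e, f, h, i, j} — 9 in total.

9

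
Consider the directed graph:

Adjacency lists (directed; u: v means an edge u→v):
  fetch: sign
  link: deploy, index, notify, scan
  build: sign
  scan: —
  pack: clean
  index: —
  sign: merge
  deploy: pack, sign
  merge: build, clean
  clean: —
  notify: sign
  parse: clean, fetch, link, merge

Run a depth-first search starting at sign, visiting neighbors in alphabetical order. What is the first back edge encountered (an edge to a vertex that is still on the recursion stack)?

DFS from sign (visiting neighbors in alphabetical order); mark gray on enter, black on exit:
sign gray
  merge gray
    build gray
      build→sign: sign is gray → back edge
First back edge: build → sign.

build->sign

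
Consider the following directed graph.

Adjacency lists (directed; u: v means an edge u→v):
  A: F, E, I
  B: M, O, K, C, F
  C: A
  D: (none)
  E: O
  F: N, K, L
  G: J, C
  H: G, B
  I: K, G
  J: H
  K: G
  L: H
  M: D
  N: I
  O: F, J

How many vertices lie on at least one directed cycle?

A vertex is on a directed cycle iff it belongs to a strongly connected component of size ≥ 2 (or has a self-loop).
The vertices on cycles are {A, B, C, E, F, G, H, I, J, K, L, N, O} — 13 in total.

13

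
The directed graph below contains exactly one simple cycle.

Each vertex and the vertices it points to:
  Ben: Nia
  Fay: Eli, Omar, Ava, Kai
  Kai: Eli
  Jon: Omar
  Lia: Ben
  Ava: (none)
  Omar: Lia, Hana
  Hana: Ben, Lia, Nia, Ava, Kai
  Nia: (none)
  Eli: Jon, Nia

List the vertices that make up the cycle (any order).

Eli, Jon, Kai, Hana, Omar

DFS with gray/black marking from Omar:
Omar gray
  Lia gray
    Ben gray
      Nia gray
      Nia black
    Ben black
  Lia black
  Hana gray
    Hana→Ben: Ben black — skip
    Hana→Lia: Lia black — skip
    Hana→Nia: Nia black — skip
    Ava gray
    Ava black
    Kai gray
      Eli gray
        Jon gray
          Jon→Omar: Omar is gray → back edge
Back edge closes the cycle Omar → Hana → Kai → Eli → Jon → Omar; its vertices are {Eli, Jon, Kai, Hana, Omar}.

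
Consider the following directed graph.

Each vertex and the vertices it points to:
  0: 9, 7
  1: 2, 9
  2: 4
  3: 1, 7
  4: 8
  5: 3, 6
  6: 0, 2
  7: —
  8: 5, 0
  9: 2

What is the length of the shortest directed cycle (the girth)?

For each vertex v, BFS finds the shortest path from v back to v.
The shortest such closed walk is 8 → 0 → 9 → 2 → 4 → 8, length 5.

5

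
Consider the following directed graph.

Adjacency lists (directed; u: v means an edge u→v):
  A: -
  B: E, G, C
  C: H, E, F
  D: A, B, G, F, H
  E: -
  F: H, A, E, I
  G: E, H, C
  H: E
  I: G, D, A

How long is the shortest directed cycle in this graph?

For each vertex v, BFS finds the shortest path from v back to v.
The shortest such closed walk is I → D → F → I, length 3.

3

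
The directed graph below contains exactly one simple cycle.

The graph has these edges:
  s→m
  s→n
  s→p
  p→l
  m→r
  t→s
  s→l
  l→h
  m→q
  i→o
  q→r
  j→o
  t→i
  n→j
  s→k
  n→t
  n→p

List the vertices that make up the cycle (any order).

n, s, t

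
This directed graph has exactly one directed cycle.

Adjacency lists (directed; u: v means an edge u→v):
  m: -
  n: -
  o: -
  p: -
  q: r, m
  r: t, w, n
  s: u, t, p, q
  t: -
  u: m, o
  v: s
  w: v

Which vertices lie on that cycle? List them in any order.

DFS with gray/black marking from s:
s gray
  u gray
    m gray
    m black
    o gray
    o black
  u black
  t gray
  t black
  p gray
  p black
  q gray
    r gray
      r→t: t black — skip
      w gray
        v gray
          v→s: s is gray → back edge
Back edge closes the cycle s → q → r → w → v → s; its vertices are {q, r, s, v, w}.

q, r, s, v, w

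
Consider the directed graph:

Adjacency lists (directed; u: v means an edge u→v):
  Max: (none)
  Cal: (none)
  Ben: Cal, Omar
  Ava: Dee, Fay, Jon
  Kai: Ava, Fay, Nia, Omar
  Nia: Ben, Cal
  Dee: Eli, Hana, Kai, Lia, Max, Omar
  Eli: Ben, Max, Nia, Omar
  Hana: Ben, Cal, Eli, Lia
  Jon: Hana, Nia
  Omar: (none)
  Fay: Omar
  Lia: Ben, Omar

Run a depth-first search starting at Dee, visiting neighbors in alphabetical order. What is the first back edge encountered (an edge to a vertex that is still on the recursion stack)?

DFS from Dee (visiting neighbors in alphabetical order); mark gray on enter, black on exit:
Dee gray
  Eli gray
    Ben gray
      Cal gray
      Cal black
      Omar gray
      Omar black
    Ben black
    Max gray
    Max black
    Nia gray
      Nia→Ben: Ben black — skip
      Nia→Cal: Cal black — skip
    Nia black
    Eli→Omar: Omar black — skip
  Eli black
  Hana gray
    Hana→Ben: Ben black — skip
    Hana→Cal: Cal black — skip
    Hana→Eli: Eli black — skip
    Lia gray
      Lia→Ben: Ben black — skip
      Lia→Omar: Omar black — skip
    Lia black
  Hana black
  Kai gray
    Ava gray
      Ava→Dee: Dee is gray → back edge
First back edge: Ava → Dee.

Ava→Dee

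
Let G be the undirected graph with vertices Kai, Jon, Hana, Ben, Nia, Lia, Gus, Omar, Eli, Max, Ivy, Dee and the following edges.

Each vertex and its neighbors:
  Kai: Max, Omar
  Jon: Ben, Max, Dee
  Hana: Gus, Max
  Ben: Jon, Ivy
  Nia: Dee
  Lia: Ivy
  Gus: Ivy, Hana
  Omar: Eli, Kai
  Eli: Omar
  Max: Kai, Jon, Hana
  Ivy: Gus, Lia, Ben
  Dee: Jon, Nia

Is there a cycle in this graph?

Yes

DFS, tracking each vertex's parent; an edge to a visited non-parent vertex closes a cycle.
Start from Gus:
visit Gus (parent –)
  visit Ivy (parent Gus)
    Ivy–Gus: parent, skip
    visit Lia (parent Ivy)
      Lia–Ivy: parent, skip
    visit Ben (parent Ivy)
      visit Jon (parent Ben)
        Jon–Ben: parent, skip
        visit Max (parent Jon)
          visit Kai (parent Max)
            Kai–Max: parent, skip
            visit Omar (parent Kai)
              visit Eli (parent Omar)
                Eli–Omar: parent, skip
              Omar–Kai: parent, skip
          Max–Jon: parent, skip
          visit Hana (parent Max)
            Hana–Gus: Gus visited and ≠ parent → cycle
Cycle: Gus – Ivy – Ben – Jon – Max – Hana – Gus.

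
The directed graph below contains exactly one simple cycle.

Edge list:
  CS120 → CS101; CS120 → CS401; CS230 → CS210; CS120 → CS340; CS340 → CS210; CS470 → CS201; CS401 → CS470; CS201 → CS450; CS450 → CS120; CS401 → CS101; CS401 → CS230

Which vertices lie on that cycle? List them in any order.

CS120, CS201, CS401, CS450, CS470

DFS with gray/black marking from CS450:
CS450 gray
  CS120 gray
    CS340 gray
      CS210 gray
      CS210 black
    CS340 black
    CS401 gray
      CS230 gray
        CS230→CS210: CS210 black — skip
      CS230 black
      CS101 gray
      CS101 black
      CS470 gray
        CS201 gray
          CS201→CS450: CS450 is gray → back edge
Back edge closes the cycle CS450 → CS120 → CS401 → CS470 → CS201 → CS450; its vertices are {CS120, CS201, CS401, CS450, CS470}.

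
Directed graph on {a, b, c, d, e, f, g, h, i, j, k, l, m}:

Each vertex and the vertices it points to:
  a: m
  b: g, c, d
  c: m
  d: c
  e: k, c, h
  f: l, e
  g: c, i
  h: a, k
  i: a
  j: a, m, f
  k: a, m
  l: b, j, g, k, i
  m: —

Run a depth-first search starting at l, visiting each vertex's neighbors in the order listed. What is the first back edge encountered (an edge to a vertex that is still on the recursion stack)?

f→l

DFS from l (visiting each vertex's neighbors in the order listed); mark gray on enter, black on exit:
l gray
  b gray
    g gray
      c gray
        m gray
        m black
      c black
      i gray
        a gray
          a→m: m black — skip
        a black
      i black
    g black
    b→c: c black — skip
    d gray
      d→c: c black — skip
    d black
  b black
  j gray
    j→a: a black — skip
    j→m: m black — skip
    f gray
      f→l: l is gray → back edge
First back edge: f → l.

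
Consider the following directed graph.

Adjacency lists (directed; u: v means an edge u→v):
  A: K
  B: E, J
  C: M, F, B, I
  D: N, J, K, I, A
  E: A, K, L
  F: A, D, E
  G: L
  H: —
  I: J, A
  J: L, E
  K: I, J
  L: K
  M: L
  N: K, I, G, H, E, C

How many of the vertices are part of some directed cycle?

10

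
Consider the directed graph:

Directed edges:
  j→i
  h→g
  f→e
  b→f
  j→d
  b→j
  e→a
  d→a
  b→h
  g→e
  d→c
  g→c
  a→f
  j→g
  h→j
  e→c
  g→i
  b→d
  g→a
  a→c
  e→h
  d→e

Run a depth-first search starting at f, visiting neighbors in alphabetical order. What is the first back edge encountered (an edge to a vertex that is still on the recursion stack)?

a->f

DFS from f (visiting neighbors in alphabetical order); mark gray on enter, black on exit:
f gray
  e gray
    a gray
      c gray
      c black
      a→f: f is gray → back edge
First back edge: a → f.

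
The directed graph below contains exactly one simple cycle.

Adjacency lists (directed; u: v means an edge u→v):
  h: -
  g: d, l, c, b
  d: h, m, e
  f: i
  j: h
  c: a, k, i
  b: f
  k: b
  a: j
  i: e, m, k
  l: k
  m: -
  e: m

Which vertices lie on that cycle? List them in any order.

b, f, i, k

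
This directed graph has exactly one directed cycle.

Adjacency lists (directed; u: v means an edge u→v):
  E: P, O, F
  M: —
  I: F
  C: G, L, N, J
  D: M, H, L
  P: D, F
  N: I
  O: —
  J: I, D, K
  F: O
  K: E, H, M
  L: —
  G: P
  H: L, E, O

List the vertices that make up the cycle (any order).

DFS with gray/black marking from D:
D gray
  M gray
  M black
  H gray
    L gray
    L black
    E gray
      P gray
        P→D: D is gray → back edge
Back edge closes the cycle D → H → E → P → D; its vertices are {D, E, H, P}.

D, E, H, P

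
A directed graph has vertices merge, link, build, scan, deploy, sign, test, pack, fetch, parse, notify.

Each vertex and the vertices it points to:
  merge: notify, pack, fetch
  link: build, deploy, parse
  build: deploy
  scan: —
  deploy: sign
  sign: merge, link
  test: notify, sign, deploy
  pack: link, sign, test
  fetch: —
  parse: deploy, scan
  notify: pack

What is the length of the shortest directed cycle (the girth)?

For each vertex v, BFS finds the shortest path from v back to v.
The shortest such closed walk is pack → test → notify → pack, length 3.

3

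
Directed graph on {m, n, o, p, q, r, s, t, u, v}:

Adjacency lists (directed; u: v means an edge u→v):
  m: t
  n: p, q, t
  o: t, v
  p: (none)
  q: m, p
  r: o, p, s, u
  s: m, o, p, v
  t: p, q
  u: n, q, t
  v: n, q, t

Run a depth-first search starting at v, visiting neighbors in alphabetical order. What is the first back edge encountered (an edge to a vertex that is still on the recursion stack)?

DFS from v (visiting neighbors in alphabetical order); mark gray on enter, black on exit:
v gray
  n gray
    p gray
    p black
    q gray
      m gray
        t gray
          t→p: p black — skip
          t→q: q is gray → back edge
First back edge: t → q.

t→q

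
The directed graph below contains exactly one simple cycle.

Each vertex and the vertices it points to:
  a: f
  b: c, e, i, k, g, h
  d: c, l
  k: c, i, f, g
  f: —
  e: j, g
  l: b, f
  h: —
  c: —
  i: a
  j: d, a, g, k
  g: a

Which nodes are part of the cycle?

DFS with gray/black marking from d:
d gray
  c gray
  c black
  l gray
    b gray
      b→c: c black — skip
      e gray
        j gray
          j→d: d is gray → back edge
Back edge closes the cycle d → l → b → e → j → d; its vertices are {b, d, e, j, l}.

b, d, e, j, l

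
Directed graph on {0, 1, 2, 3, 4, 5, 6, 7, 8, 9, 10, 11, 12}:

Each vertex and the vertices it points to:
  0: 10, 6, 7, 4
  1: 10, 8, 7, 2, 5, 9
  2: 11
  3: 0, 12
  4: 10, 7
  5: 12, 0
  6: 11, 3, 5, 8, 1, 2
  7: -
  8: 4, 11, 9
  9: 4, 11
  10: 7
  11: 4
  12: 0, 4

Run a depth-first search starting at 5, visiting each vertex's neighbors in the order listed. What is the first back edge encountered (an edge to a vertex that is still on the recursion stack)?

3→0

DFS from 5 (visiting each vertex's neighbors in the order listed); mark gray on enter, black on exit:
5 gray
  12 gray
    0 gray
      10 gray
        7 gray
        7 black
      10 black
      6 gray
        11 gray
          4 gray
            4→10: 10 black — skip
            4→7: 7 black — skip
          4 black
        11 black
        3 gray
          3→0: 0 is gray → back edge
First back edge: 3 → 0.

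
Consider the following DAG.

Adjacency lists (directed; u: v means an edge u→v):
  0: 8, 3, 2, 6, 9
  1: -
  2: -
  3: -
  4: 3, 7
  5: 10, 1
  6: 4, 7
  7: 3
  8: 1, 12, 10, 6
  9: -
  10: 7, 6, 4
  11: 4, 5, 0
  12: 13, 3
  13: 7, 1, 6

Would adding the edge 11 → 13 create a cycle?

No

Adding 11→13 creates a cycle iff 13 can already reach 11.
Explore from 13: no path reaches 11. The graph stays acyclic.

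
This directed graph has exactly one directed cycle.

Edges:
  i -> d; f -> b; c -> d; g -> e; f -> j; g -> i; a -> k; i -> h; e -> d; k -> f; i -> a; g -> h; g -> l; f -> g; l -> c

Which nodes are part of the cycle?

a, f, g, i, k

DFS with gray/black marking from f:
f gray
  j gray
  j black
  g gray
    h gray
    h black
    i gray
      d gray
      d black
      i→h: h black — skip
      a gray
        k gray
          k→f: f is gray → back edge
Back edge closes the cycle f → g → i → a → k → f; its vertices are {a, f, g, i, k}.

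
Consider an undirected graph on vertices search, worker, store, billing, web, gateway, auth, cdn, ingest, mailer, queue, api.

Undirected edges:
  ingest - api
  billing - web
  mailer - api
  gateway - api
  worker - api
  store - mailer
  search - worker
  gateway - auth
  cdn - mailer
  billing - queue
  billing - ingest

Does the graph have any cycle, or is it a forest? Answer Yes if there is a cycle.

No

DFS, tracking each vertex's parent; an edge to a visited non-parent vertex closes a cycle.
Start from search:
visit search (parent –)
  visit worker (parent search)
    visit api (parent worker)
      visit mailer (parent api)
        mailer–api: parent, skip
        visit store (parent mailer)
          store–mailer: parent, skip
        visit cdn (parent mailer)
          cdn–mailer: parent, skip
      visit ingest (parent api)
        visit billing (parent ingest)
          visit web (parent billing)
            web–billing: parent, skip
          visit queue (parent billing)
            queue–billing: parent, skip
          billing–ingest: parent, skip
        ingest–api: parent, skip
      api–worker: parent, skip
      visit gateway (parent api)
        visit auth (parent gateway)
          auth–gateway: parent, skip
        gateway–api: parent, skip
    worker–search: parent, skip
No non-parent visited neighbor found — the graph is a forest.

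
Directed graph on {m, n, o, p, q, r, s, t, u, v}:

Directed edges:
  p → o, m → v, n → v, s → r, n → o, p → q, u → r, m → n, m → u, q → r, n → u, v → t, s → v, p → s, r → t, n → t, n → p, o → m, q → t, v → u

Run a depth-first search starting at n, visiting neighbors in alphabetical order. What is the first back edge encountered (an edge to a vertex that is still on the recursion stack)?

m->n

DFS from n (visiting neighbors in alphabetical order); mark gray on enter, black on exit:
n gray
  o gray
    m gray
      m→n: n is gray → back edge
First back edge: m → n.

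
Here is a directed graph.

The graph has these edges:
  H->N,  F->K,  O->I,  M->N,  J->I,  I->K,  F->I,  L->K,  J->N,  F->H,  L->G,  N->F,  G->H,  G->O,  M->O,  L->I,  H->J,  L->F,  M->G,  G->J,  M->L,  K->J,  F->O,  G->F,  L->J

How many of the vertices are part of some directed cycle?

7

A vertex is on a directed cycle iff it belongs to a strongly connected component of size ≥ 2 (or has a self-loop).
The vertices on cycles are {F, H, I, J, K, N, O} — 7 in total.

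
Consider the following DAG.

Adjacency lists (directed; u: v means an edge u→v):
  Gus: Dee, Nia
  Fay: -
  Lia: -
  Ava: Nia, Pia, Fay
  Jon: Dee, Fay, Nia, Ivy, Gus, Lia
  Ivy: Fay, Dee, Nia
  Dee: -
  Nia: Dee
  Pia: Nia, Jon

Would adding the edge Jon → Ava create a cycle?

Yes

Adding Jon→Ava creates a cycle iff Ava can already reach Jon.
Path from Ava: Ava → Pia → Jon.
So Ava → … → Jon → Ava is a cycle.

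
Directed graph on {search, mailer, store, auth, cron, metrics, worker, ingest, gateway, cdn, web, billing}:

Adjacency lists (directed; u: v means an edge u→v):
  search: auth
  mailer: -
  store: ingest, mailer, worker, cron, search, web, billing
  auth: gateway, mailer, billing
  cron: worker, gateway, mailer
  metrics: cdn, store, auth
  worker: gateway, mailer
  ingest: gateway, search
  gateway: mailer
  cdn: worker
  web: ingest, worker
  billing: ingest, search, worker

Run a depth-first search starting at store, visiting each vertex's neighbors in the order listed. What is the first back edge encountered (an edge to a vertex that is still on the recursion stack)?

billing→ingest

DFS from store (visiting each vertex's neighbors in the order listed); mark gray on enter, black on exit:
store gray
  ingest gray
    gateway gray
      mailer gray
      mailer black
    gateway black
    search gray
      auth gray
        auth→gateway: gateway black — skip
        auth→mailer: mailer black — skip
        billing gray
          billing→ingest: ingest is gray → back edge
First back edge: billing → ingest.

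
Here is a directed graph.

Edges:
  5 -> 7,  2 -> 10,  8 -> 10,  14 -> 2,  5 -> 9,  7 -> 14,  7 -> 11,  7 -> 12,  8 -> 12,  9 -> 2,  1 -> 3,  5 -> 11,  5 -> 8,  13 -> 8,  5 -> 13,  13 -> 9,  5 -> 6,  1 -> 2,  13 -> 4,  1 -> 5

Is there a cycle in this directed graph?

No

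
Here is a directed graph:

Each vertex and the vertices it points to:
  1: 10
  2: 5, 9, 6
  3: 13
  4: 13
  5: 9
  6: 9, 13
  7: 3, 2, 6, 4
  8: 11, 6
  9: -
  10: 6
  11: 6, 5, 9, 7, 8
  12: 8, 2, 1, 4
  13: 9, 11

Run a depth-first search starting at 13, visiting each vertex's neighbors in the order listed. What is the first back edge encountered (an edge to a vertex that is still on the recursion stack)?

6->13

DFS from 13 (visiting each vertex's neighbors in the order listed); mark gray on enter, black on exit:
13 gray
  9 gray
  9 black
  11 gray
    6 gray
      6→9: 9 black — skip
      6→13: 13 is gray → back edge
First back edge: 6 → 13.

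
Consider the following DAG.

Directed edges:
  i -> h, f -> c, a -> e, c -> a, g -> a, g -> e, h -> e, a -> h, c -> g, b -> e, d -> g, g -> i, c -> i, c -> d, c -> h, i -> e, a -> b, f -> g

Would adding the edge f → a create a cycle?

No

Adding f→a creates a cycle iff a can already reach f.
Explore from a: no path reaches f. The graph stays acyclic.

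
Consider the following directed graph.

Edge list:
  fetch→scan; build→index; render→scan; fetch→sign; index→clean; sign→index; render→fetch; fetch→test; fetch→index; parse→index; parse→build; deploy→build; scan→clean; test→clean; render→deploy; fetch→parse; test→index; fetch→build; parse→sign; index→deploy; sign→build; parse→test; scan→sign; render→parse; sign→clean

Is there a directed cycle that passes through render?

No

render lies on a cycle iff there is a path from render back to itself.
Exploring from render, it never reaches itself; equivalently, its strongly connected component is a singleton.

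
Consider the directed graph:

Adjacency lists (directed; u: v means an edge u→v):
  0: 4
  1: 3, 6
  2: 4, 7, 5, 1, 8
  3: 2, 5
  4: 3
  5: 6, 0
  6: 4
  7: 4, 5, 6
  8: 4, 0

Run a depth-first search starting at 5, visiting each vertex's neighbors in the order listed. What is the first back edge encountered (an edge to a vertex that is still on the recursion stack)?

DFS from 5 (visiting each vertex's neighbors in the order listed); mark gray on enter, black on exit:
5 gray
  6 gray
    4 gray
      3 gray
        2 gray
          2→4: 4 is gray → back edge
First back edge: 2 → 4.

2→4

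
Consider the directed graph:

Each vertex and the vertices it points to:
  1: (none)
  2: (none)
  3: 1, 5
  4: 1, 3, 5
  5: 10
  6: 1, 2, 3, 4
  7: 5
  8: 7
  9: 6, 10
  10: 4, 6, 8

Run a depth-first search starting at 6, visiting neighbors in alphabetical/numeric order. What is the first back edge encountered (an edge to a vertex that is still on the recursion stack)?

DFS from 6 (visiting neighbors in alphabetical/numeric order); mark gray on enter, black on exit:
6 gray
  1 gray
  1 black
  2 gray
  2 black
  3 gray
    3→1: 1 black — skip
    5 gray
      10 gray
        4 gray
          4→1: 1 black — skip
          4→3: 3 is gray → back edge
First back edge: 4 → 3.

4->3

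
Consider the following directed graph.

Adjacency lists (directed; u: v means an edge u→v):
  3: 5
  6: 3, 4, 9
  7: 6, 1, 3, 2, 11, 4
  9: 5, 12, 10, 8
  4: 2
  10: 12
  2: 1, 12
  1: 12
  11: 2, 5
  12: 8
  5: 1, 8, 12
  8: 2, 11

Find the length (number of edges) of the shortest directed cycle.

3

For each vertex v, BFS finds the shortest path from v back to v.
The shortest such closed walk is 5 → 8 → 11 → 5, length 3.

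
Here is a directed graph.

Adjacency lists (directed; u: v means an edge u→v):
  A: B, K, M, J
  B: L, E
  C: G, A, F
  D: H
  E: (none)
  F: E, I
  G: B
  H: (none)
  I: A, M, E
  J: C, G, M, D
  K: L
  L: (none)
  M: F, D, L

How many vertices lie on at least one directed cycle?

A vertex is on a directed cycle iff it belongs to a strongly connected component of size ≥ 2 (or has a self-loop).
The vertices on cycles are {A, C, F, I, J, M} — 6 in total.

6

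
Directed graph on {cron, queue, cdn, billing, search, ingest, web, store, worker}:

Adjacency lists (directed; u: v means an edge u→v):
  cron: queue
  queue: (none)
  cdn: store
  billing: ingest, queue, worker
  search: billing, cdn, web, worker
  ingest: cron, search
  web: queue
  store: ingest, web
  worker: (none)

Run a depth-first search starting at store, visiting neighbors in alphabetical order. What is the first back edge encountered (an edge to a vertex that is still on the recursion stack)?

DFS from store (visiting neighbors in alphabetical order); mark gray on enter, black on exit:
store gray
  ingest gray
    cron gray
      queue gray
      queue black
    cron black
    search gray
      billing gray
        billing→ingest: ingest is gray → back edge
First back edge: billing → ingest.

billing->ingest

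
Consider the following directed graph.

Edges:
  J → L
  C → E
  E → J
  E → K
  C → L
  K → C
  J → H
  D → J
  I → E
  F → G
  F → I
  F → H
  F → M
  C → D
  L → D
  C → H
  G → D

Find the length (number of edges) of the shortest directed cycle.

For each vertex v, BFS finds the shortest path from v back to v.
The shortest such closed walk is E → K → C → E, length 3.

3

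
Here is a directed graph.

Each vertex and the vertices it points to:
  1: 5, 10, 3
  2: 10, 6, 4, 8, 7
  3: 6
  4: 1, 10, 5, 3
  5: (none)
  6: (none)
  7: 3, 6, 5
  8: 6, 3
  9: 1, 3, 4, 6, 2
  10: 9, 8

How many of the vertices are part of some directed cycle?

A vertex is on a directed cycle iff it belongs to a strongly connected component of size ≥ 2 (or has a self-loop).
The vertices on cycles are {1, 2, 4, 9, 10} — 5 in total.

5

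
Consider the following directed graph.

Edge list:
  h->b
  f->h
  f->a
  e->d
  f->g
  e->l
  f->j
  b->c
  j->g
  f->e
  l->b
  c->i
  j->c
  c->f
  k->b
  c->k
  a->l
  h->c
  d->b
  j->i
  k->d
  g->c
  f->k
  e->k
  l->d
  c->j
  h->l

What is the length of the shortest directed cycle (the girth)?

For each vertex v, BFS finds the shortest path from v back to v.
The shortest such closed walk is c → j → c, length 2.

2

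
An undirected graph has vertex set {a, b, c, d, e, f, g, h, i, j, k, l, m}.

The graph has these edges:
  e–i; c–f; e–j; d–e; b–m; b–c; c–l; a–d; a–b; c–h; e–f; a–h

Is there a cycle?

DFS, tracking each vertex's parent; an edge to a visited non-parent vertex closes a cycle.
Start from g:
visit g (parent –)
visit a (parent –)
  visit b (parent a)
    b–a: parent, skip
    visit m (parent b)
      m–b: parent, skip
    visit c (parent b)
      visit h (parent c)
        h–a: a visited and ≠ parent → cycle
Cycle: a – b – c – h – a.

Yes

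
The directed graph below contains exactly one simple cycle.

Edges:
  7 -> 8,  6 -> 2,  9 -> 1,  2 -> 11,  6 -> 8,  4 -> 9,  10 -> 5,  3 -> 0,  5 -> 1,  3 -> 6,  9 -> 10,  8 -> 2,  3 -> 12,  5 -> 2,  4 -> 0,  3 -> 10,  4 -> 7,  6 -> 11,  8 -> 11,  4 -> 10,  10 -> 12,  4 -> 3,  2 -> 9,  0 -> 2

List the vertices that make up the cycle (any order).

2, 5, 9, 10

DFS with gray/black marking from 9:
9 gray
  10 gray
    5 gray
      2 gray
        11 gray
        11 black
        2→9: 9 is gray → back edge
Back edge closes the cycle 9 → 10 → 5 → 2 → 9; its vertices are {2, 5, 9, 10}.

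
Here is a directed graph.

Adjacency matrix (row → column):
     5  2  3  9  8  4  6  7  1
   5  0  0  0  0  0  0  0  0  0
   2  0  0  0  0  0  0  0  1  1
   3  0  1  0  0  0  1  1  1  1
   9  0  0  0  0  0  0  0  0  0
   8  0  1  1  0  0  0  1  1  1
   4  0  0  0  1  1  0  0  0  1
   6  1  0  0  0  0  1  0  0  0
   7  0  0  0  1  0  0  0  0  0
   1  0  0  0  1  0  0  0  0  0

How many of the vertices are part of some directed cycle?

4

A vertex is on a directed cycle iff it belongs to a strongly connected component of size ≥ 2 (or has a self-loop).
The vertices on cycles are {3, 4, 6, 8} — 4 in total.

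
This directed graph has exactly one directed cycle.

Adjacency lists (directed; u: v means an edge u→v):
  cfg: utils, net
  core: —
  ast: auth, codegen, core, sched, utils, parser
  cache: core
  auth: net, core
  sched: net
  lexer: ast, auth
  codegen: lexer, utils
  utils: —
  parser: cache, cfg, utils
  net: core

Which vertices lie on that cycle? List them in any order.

ast, lexer, codegen

DFS with gray/black marking from lexer:
lexer gray
  ast gray
    auth gray
      net gray
        core gray
        core black
      net black
      auth→core: core black — skip
    auth black
    codegen gray
      codegen→lexer: lexer is gray → back edge
Back edge closes the cycle lexer → ast → codegen → lexer; its vertices are {ast, lexer, codegen}.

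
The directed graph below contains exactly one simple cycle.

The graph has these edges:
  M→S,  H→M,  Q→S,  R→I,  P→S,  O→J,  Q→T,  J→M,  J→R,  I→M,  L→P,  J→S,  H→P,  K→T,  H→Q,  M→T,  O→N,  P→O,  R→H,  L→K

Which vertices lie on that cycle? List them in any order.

DFS with gray/black marking from P:
P gray
  O gray
    N gray
    N black
    J gray
      R gray
        H gray
          H→P: P is gray → back edge
Back edge closes the cycle P → O → J → R → H → P; its vertices are {H, J, O, P, R}.

H, J, O, P, R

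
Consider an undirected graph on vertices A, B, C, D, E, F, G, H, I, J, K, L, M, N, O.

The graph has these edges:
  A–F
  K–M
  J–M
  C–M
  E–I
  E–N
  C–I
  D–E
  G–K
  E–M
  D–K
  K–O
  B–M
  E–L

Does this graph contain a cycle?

DFS, tracking each vertex's parent; an edge to a visited non-parent vertex closes a cycle.
Start from C:
visit C (parent –)
  visit I (parent C)
    visit E (parent I)
      E–I: parent, skip
      visit M (parent E)
        visit J (parent M)
          J–M: parent, skip
        M–C: C visited and ≠ parent → cycle
Cycle: C – I – E – M – C.

Yes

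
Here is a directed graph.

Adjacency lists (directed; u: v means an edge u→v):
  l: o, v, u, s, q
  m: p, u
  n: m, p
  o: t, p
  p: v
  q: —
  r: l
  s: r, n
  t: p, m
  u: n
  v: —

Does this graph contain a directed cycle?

DFS with white/gray/black marking, starting from u:
u gray
  n gray
    m gray
      p gray
        v gray
        v black
      p black
      m→u: u is gray → back edge
Back edge found, so a cycle exists: u → n → m → u.

Yes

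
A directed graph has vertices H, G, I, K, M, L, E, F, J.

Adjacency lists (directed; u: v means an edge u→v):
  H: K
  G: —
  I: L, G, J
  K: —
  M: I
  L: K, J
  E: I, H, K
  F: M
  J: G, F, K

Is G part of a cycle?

No

G lies on a cycle iff there is a path from G back to itself.
Exploring from G, it never reaches itself; equivalently, its strongly connected component is a singleton.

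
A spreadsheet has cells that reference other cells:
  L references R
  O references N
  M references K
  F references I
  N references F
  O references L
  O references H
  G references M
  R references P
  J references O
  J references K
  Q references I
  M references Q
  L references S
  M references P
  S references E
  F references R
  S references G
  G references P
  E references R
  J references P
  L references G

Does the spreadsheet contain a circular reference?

No

DFS with white/gray/black marking, starting from M:
M gray
  P gray
  P black
  K gray
  K black
  Q gray
    I gray
    I black
  Q black
M black
E gray
  R gray
    R→P: P black — skip
  R black
E black
F gray
  F→I: I black — skip
  F→R: R black — skip
F black
G gray
  G→P: P black — skip
  G→M: M black — skip
G black
H gray
H black
J gray
  J→K: K black — skip
  J→P: P black — skip
  O gray
    N gray
      N→F: F black — skip
    N black
    O→H: H black — skip
    L gray
      L→G: G black — skip
      L→R: R black — skip
      S gray
        S→E: E black — skip
        S→G: G black — skip
      S black
    L black
  O black
J black
Every edge goes to a white or black vertex — no back edge, so the graph is acyclic.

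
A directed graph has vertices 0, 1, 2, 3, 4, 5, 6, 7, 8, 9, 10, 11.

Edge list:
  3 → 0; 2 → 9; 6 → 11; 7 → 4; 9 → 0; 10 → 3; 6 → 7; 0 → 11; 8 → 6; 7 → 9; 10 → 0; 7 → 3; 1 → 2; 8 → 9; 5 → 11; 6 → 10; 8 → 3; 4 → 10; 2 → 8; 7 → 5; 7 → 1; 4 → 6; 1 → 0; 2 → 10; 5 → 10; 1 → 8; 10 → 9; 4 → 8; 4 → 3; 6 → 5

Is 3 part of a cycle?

3 lies on a cycle iff there is a path from 3 back to itself.
Exploring from 3, it never reaches itself; equivalently, its strongly connected component is a singleton.

No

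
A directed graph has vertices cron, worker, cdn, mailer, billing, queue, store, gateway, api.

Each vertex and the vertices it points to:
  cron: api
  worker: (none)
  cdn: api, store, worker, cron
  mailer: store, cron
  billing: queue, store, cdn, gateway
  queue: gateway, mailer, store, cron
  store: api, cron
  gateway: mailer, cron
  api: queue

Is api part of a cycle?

Yes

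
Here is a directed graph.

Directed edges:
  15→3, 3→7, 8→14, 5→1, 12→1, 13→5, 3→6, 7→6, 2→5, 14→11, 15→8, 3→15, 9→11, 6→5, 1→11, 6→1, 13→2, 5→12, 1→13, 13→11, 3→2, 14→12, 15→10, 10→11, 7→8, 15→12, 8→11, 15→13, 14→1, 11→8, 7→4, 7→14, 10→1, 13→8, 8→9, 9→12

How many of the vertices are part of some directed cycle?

11

A vertex is on a directed cycle iff it belongs to a strongly connected component of size ≥ 2 (or has a self-loop).
The vertices on cycles are {1, 2, 3, 5, 8, 9, 11, 12, 13, 14, 15} — 11 in total.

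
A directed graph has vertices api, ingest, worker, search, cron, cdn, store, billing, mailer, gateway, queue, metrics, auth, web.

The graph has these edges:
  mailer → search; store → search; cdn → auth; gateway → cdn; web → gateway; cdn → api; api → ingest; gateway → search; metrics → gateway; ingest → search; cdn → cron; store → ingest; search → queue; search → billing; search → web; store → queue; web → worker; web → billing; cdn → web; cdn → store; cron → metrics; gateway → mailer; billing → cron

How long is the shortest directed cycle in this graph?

3

For each vertex v, BFS finds the shortest path from v back to v.
The shortest such closed walk is cdn → web → gateway → cdn, length 3.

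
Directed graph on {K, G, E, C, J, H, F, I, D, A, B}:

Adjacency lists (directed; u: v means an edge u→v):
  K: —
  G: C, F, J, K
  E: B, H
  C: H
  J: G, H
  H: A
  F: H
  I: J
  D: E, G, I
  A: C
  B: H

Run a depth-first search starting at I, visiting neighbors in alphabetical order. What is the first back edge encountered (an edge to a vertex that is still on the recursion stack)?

A->C

DFS from I (visiting neighbors in alphabetical order); mark gray on enter, black on exit:
I gray
  J gray
    G gray
      C gray
        H gray
          A gray
            A→C: C is gray → back edge
First back edge: A → C.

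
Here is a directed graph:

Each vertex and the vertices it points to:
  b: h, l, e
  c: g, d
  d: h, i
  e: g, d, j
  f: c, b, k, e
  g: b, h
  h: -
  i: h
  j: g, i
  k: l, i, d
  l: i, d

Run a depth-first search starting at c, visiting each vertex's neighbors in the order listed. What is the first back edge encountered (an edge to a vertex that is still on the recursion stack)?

e->g

DFS from c (visiting each vertex's neighbors in the order listed); mark gray on enter, black on exit:
c gray
  g gray
    b gray
      h gray
      h black
      l gray
        i gray
          i→h: h black — skip
        i black
        d gray
          d→h: h black — skip
          d→i: i black — skip
        d black
      l black
      e gray
        e→g: g is gray → back edge
First back edge: e → g.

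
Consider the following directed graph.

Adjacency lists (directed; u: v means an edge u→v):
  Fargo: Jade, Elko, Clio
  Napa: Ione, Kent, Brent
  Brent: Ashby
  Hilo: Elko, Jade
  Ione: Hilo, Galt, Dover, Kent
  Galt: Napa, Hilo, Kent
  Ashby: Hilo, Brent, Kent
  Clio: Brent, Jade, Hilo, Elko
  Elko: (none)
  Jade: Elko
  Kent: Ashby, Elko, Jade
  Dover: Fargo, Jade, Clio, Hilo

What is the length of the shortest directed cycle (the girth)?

For each vertex v, BFS finds the shortest path from v back to v.
The shortest such closed walk is Kent → Ashby → Kent, length 2.

2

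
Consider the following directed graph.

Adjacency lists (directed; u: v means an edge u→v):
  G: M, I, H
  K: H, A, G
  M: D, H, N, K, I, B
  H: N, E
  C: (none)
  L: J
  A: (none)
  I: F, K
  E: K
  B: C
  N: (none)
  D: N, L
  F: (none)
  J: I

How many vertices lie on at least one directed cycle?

A vertex is on a directed cycle iff it belongs to a strongly connected component of size ≥ 2 (or has a self-loop).
The vertices on cycles are {D, E, G, H, I, J, K, L, M} — 9 in total.

9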